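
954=954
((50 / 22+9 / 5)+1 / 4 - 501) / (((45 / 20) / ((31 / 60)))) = -125457 / 1100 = -114.05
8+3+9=20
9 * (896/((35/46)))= 52992/5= 10598.40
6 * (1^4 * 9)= 54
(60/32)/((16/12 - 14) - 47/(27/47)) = -405/20408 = -0.02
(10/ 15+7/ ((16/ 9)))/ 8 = 221/ 384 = 0.58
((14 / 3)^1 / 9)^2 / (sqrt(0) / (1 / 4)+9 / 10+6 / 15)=1960 / 9477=0.21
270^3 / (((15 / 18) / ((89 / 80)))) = 26276805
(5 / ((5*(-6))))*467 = -467 / 6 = -77.83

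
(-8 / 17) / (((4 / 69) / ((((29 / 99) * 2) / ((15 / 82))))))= -218776 / 8415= -26.00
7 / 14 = 1 / 2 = 0.50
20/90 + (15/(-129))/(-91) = 7871/35217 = 0.22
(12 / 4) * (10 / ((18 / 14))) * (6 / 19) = 140 / 19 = 7.37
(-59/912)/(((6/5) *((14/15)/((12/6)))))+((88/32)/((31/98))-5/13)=42159223/5145504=8.19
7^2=49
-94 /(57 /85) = -140.18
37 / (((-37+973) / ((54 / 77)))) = 111 / 4004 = 0.03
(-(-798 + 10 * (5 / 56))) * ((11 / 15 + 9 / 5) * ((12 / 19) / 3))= 44638 / 105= 425.12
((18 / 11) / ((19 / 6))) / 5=108 / 1045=0.10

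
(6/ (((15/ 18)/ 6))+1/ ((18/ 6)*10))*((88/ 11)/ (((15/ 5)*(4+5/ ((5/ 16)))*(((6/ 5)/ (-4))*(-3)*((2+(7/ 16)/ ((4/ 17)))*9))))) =166016/ 900315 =0.18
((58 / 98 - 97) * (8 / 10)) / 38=-9448 / 4655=-2.03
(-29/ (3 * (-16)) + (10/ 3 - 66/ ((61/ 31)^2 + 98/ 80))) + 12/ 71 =-1968068655/ 222575344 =-8.84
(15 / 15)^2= 1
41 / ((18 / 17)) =697 / 18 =38.72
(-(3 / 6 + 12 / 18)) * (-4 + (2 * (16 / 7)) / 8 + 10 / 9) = 73 / 27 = 2.70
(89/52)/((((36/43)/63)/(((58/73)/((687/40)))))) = 3884405/651963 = 5.96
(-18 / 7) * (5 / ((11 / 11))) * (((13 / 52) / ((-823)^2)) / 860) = -9 / 1631008232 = -0.00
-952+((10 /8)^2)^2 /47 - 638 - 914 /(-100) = -475507063 /300800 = -1580.81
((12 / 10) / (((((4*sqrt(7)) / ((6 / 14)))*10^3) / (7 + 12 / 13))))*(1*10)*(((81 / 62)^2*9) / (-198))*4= -6082047*sqrt(7) / 13467454000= -0.00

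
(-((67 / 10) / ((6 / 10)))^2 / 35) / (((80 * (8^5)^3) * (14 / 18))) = -4489 / 2758454771764428800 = -0.00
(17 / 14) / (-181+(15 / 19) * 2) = -323 / 47726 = -0.01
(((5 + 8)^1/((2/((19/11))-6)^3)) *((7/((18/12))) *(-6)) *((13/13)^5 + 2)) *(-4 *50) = -46812675/24334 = -1923.76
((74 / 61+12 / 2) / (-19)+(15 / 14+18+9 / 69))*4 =14048834 / 186599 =75.29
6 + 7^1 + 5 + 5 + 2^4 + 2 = 41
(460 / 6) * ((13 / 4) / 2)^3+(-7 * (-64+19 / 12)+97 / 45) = 768.05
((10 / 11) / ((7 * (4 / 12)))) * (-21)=-90 / 11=-8.18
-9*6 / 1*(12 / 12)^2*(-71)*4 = 15336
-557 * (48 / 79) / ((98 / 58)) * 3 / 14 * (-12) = 515.05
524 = 524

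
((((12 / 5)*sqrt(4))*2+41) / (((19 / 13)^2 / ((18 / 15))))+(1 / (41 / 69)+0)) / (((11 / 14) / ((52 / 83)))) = 8110609416 / 337832825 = 24.01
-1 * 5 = -5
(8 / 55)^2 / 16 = 4 / 3025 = 0.00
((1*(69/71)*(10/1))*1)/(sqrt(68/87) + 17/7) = 420210/91093 - 67620*sqrt(1479)/1548581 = 2.93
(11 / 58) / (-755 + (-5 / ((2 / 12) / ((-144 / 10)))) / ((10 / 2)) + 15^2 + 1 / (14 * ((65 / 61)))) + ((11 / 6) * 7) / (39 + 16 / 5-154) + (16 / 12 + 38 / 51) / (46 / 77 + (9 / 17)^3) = 5918277010950689 / 2215180695710658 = 2.67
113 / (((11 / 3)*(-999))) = -113 / 3663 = -0.03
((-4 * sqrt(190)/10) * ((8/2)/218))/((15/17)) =-68 * sqrt(190)/8175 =-0.11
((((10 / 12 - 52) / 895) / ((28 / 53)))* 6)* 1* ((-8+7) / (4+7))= 16271 / 275660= 0.06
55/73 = 0.75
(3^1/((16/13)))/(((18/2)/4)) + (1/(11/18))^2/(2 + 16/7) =12401/7260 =1.71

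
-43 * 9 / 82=-387 / 82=-4.72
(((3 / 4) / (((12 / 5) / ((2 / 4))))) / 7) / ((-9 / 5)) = -25 / 2016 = -0.01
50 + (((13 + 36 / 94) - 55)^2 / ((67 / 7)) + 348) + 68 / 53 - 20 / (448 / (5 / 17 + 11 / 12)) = 103982110344851 / 179223344832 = 580.18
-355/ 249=-1.43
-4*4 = -16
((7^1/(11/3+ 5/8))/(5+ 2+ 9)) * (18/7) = 27/103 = 0.26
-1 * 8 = -8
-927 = -927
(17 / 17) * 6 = 6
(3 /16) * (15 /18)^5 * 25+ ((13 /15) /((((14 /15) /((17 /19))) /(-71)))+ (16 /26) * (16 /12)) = -4035878419 /71705088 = -56.28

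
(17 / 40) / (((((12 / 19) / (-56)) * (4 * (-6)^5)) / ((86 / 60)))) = 0.00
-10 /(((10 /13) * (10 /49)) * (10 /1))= -637 /100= -6.37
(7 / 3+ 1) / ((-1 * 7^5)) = -0.00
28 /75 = 0.37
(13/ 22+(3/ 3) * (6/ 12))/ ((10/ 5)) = 6/ 11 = 0.55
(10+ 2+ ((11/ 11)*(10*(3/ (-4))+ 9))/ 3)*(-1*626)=-7825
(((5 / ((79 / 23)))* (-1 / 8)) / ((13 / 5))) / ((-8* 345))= 5 / 197184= 0.00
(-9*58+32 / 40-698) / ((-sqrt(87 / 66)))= 6096*sqrt(638) / 145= 1061.91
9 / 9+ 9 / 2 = 11 / 2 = 5.50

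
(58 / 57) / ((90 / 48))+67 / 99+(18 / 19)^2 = 2.12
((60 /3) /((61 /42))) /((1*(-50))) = -0.28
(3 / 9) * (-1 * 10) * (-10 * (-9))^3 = -2430000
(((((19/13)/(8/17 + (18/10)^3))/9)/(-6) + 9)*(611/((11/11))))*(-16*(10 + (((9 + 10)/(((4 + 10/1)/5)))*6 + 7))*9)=-12847523694496/281253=-45679597.00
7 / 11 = 0.64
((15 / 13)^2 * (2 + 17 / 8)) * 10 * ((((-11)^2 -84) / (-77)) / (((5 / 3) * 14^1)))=-74925 / 66248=-1.13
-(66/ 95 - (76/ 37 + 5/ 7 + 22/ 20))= 156173/ 49210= 3.17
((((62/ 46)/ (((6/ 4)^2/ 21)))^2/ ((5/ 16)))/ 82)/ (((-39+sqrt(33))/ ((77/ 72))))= -1520519/ 8784045-116963 * sqrt(33)/ 26352135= -0.20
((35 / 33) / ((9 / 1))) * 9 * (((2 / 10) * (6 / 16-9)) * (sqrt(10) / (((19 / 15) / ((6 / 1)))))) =-7245 * sqrt(10) / 836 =-27.41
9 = 9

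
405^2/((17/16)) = 2624400/17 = 154376.47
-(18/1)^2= -324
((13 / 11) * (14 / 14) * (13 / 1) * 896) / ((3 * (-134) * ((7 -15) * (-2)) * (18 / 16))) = -37856 / 19899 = -1.90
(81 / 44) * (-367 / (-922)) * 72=267543 / 5071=52.76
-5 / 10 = -1 / 2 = -0.50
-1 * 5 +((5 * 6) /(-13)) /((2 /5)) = -140 /13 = -10.77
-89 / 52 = -1.71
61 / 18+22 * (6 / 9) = 325 / 18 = 18.06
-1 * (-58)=58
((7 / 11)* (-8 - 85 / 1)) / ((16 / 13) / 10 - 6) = 42315 / 4202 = 10.07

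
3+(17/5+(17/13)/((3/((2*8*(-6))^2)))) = 261536/65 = 4023.63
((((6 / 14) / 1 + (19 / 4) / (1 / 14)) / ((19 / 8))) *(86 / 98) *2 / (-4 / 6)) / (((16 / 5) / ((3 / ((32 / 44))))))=-19944045 / 208544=-95.63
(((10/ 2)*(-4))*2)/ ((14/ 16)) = -320/ 7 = -45.71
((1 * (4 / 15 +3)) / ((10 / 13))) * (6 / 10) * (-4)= -1274 / 125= -10.19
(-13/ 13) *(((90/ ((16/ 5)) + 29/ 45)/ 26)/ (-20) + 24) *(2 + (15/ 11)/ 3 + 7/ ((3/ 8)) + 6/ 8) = -12940812941/ 24710400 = -523.70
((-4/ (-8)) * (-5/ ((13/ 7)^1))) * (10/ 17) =-175/ 221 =-0.79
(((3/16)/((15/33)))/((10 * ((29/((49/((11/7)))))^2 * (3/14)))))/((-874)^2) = 0.00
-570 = -570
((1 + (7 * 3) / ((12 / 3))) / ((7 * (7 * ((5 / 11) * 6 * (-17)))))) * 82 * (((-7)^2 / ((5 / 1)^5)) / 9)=-451 / 1147500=-0.00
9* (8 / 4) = 18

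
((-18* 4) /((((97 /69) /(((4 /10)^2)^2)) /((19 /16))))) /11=-94392 /666875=-0.14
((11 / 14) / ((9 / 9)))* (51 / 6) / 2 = 187 / 56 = 3.34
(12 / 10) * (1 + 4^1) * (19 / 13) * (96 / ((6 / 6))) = 10944 / 13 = 841.85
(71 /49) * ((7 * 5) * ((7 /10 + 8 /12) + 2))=7171 /42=170.74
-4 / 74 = -0.05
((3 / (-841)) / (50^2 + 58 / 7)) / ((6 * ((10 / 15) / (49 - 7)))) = -441 / 29532556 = -0.00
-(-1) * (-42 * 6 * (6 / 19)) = -1512 / 19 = -79.58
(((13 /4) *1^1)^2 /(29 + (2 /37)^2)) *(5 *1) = 231361 /127056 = 1.82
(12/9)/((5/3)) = 4/5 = 0.80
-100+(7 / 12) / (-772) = -926407 / 9264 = -100.00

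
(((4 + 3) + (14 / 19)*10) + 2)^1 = 311 / 19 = 16.37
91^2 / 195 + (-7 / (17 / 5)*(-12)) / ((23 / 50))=564067 / 5865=96.18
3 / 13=0.23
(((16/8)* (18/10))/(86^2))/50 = 9/924500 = 0.00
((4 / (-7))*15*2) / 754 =-60 / 2639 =-0.02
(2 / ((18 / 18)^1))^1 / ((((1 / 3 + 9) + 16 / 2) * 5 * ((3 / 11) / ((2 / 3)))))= 11 / 195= 0.06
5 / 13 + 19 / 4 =267 / 52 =5.13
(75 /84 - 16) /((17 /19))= -8037 /476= -16.88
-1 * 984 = -984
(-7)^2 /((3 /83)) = 4067 /3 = 1355.67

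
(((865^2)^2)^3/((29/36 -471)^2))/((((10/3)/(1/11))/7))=477548610597878513906013191258203125000/3151756619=151518238343351763071529600000.00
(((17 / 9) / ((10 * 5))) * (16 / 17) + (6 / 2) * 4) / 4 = 677 / 225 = 3.01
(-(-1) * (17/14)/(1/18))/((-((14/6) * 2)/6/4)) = -5508/49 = -112.41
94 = 94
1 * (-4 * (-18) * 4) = 288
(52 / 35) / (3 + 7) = 26 / 175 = 0.15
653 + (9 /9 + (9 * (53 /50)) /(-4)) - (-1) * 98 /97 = 12660931 /19400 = 652.63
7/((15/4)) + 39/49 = 1957/735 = 2.66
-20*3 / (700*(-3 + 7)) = -3 / 140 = -0.02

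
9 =9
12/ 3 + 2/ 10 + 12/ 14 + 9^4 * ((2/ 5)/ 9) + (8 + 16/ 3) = 309.99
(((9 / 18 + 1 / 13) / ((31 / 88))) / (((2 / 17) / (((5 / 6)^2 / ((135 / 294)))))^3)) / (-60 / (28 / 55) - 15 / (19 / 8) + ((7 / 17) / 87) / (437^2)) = -28.02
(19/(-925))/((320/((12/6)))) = -19/148000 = -0.00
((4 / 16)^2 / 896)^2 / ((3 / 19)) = 19 / 616562688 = 0.00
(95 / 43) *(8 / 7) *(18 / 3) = 4560 / 301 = 15.15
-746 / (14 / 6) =-2238 / 7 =-319.71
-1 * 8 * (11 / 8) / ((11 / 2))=-2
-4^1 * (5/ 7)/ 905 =-4/ 1267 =-0.00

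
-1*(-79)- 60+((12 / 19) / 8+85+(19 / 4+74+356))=538.83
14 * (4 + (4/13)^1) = 60.31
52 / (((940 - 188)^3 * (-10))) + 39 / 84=0.46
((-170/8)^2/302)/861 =0.00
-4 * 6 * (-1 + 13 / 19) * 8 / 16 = 72 / 19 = 3.79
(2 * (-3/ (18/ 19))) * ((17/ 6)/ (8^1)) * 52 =-4199/ 36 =-116.64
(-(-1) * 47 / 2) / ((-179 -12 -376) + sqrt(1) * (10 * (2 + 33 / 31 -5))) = -1457 / 36354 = -0.04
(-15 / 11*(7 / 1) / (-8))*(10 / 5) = 2.39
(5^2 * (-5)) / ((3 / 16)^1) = -2000 / 3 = -666.67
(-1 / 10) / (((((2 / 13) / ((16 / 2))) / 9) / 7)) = -1638 / 5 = -327.60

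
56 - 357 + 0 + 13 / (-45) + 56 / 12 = -13348 / 45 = -296.62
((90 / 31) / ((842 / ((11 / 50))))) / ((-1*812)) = -99 / 105974120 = -0.00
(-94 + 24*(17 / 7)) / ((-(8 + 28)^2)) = 125 / 4536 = 0.03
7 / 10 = 0.70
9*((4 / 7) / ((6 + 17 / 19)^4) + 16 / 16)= 9.00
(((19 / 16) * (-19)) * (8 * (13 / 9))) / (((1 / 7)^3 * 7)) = -12775.39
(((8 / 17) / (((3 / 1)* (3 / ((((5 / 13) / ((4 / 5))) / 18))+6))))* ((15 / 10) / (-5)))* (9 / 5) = -6 / 8381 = -0.00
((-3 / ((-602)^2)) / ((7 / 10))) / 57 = -5 / 24099866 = -0.00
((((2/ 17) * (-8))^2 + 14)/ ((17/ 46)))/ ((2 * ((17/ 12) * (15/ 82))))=32454288/ 417605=77.72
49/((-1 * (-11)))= 4.45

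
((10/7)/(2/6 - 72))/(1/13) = -78/301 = -0.26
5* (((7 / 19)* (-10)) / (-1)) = 350 / 19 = 18.42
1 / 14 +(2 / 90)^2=2039 / 28350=0.07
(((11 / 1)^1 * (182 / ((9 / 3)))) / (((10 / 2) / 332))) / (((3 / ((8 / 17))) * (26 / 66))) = 4499264 / 255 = 17644.17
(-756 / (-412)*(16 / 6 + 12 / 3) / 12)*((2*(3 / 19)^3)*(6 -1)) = 28350 / 706477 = 0.04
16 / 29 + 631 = 18315 / 29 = 631.55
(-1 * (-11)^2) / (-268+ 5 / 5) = 121 / 267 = 0.45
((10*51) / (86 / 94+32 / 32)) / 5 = 53.27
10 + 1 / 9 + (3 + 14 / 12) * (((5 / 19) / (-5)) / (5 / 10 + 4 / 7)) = 1694 / 171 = 9.91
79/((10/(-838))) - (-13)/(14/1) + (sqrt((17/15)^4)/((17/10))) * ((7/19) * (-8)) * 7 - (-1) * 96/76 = -79404151/11970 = -6633.60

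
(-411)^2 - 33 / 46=7770333 / 46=168920.28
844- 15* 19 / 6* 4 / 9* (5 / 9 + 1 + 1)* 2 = 59624 / 81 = 736.10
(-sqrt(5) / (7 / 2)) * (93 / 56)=-93 * sqrt(5) / 196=-1.06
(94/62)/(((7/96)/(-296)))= -1335552/217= -6154.62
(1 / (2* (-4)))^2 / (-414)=-1 / 26496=-0.00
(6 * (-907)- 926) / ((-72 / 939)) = 249148 / 3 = 83049.33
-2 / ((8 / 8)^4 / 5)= -10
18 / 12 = 3 / 2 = 1.50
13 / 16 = 0.81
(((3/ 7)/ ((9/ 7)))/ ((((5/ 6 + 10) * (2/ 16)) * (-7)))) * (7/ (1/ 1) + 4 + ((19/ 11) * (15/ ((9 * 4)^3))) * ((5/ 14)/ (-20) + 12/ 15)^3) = -306000709723/ 791062272000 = -0.39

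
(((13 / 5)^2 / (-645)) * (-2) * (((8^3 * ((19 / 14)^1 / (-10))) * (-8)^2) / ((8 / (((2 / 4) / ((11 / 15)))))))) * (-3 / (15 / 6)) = 19728384 / 2069375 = 9.53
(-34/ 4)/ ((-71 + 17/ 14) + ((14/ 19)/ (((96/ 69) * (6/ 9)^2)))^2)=0.12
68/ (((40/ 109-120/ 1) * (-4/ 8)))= 1853/ 1630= 1.14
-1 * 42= -42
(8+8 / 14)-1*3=39 / 7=5.57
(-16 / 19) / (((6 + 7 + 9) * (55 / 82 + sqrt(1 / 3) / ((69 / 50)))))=-9369648 / 100305085 + 7423296 * sqrt(3) / 220671187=-0.04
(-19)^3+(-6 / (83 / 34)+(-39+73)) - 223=-585188 / 83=-7050.46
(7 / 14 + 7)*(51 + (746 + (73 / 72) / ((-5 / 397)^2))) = 12940057 / 240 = 53916.90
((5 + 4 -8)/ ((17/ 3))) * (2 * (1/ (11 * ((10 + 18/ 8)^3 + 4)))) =384/ 22048235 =0.00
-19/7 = -2.71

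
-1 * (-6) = 6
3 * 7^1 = 21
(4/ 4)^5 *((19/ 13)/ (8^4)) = 19/ 53248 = 0.00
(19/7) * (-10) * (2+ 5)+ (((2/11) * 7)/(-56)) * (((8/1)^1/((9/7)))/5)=-94064/495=-190.03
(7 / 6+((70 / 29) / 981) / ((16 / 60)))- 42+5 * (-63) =-1124760 / 3161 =-355.82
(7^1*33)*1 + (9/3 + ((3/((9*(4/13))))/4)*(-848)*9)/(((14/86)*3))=-27967/7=-3995.29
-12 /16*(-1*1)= 0.75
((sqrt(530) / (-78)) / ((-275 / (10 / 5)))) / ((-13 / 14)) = -14*sqrt(530) / 139425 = -0.00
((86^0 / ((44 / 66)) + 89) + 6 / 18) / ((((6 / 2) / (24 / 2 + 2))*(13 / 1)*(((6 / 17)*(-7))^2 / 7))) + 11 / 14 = 1125701 / 29484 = 38.18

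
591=591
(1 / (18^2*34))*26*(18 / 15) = 13 / 4590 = 0.00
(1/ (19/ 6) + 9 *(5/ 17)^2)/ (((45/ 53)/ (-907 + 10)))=-31741541/ 27455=-1156.13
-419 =-419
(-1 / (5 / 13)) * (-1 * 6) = 78 / 5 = 15.60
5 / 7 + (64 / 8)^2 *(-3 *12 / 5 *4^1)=-1842.49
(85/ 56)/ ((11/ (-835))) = -70975/ 616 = -115.22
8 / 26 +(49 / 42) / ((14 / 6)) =21 / 26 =0.81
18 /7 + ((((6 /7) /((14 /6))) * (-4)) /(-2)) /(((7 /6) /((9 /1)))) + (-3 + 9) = 14.24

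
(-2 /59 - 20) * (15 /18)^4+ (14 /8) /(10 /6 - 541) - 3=-65285633 /5154948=-12.66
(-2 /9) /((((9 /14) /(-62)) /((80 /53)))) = 138880 /4293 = 32.35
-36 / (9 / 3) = -12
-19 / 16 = -1.19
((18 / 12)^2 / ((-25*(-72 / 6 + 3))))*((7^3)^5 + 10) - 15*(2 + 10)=4747561491953 / 100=47475614919.53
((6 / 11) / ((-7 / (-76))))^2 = 207936 / 5929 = 35.07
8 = 8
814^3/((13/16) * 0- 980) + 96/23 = -3101257058/5635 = -550356.18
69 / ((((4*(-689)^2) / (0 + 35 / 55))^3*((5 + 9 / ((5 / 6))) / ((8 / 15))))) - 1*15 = -1349900394489960276206791 / 89993359632664018414312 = -15.00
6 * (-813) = -4878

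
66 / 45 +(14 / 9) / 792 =26171 / 17820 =1.47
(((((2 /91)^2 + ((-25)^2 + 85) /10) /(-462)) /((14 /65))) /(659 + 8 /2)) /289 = -979925 /263147688804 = -0.00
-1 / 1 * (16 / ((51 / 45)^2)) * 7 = -25200 / 289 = -87.20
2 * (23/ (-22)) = -23/ 11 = -2.09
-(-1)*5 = 5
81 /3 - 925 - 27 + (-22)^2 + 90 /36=-877 /2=-438.50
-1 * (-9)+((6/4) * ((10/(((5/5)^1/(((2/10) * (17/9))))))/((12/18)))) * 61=1055/2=527.50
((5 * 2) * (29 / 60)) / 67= 29 / 402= 0.07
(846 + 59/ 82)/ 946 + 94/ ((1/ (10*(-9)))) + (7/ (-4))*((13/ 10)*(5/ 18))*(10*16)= -5976297721/ 698148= -8560.22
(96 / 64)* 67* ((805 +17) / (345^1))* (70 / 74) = 192759 / 851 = 226.51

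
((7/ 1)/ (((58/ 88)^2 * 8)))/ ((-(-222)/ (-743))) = -629321/ 93351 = -6.74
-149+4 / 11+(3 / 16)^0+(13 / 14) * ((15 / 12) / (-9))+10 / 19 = -15509569 / 105336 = -147.24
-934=-934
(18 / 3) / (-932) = -3 / 466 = -0.01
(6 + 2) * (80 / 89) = 640 / 89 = 7.19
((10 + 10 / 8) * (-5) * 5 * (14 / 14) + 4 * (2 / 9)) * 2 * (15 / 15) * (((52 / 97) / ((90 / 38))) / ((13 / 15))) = -383534 / 2619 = -146.44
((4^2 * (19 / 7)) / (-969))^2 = 256 / 127449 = 0.00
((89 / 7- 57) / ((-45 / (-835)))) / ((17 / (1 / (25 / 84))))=-162.42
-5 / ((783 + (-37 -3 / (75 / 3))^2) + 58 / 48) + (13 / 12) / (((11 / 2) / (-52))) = -10964335858 / 1070240853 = -10.24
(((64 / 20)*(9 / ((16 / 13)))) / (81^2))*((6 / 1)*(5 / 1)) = 26 / 243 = 0.11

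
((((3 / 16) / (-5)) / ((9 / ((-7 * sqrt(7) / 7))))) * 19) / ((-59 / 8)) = -19 * sqrt(7) / 1770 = -0.03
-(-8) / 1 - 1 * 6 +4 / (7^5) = 33618 / 16807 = 2.00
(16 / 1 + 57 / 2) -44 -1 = -1 / 2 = -0.50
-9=-9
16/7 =2.29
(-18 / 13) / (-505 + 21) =0.00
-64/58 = -32/29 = -1.10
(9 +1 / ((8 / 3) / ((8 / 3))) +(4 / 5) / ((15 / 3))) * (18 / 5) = 4572 / 125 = 36.58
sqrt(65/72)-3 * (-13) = sqrt(130)/12+39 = 39.95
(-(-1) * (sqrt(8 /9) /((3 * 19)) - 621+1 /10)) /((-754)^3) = 0.00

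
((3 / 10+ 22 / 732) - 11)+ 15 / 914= -8909657 / 836310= -10.65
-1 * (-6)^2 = -36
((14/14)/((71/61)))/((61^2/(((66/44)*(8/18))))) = 2/12993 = 0.00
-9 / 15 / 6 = -1 / 10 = -0.10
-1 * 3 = -3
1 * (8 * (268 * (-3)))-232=-6664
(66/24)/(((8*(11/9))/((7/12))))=21/128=0.16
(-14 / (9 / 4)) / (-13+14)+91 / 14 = 5 / 18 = 0.28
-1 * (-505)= 505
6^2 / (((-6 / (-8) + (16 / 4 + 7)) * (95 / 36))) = 1.16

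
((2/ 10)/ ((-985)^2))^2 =1/ 23533413765625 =0.00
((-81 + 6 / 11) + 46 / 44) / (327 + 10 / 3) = -5241 / 21802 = -0.24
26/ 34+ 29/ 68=81/ 68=1.19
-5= -5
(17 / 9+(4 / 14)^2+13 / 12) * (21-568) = -2946689 / 1764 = -1670.46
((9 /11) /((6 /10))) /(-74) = -15 /814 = -0.02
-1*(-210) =210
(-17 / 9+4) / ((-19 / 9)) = -1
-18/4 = -9/2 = -4.50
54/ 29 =1.86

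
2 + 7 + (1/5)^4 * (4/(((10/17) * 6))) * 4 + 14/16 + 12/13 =10535197/975000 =10.81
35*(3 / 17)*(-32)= -3360 / 17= -197.65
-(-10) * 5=50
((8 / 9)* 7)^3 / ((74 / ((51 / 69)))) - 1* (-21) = 14520695 / 620379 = 23.41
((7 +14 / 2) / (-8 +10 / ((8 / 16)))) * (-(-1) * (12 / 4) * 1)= 7 / 2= 3.50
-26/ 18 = -13/ 9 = -1.44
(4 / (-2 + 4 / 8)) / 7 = -0.38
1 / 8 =0.12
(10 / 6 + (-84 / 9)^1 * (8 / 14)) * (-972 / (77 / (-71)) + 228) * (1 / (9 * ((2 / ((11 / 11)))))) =-14428 / 63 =-229.02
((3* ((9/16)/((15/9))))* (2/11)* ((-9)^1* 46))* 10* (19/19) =-16767/22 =-762.14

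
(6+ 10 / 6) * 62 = 1426 / 3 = 475.33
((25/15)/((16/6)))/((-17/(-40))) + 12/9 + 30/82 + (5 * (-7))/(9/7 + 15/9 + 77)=9591527/3510789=2.73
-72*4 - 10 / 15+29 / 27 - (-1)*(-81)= -368.59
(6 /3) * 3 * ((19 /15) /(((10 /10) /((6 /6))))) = 7.60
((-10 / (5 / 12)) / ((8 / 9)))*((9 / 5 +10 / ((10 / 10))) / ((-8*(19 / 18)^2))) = 129033 / 3610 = 35.74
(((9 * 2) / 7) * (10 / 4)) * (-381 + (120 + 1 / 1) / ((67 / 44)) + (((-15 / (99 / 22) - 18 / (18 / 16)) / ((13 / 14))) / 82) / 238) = -8237701380 / 4249609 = -1938.46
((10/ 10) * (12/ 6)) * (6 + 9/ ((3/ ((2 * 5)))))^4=3359232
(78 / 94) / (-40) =-39 / 1880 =-0.02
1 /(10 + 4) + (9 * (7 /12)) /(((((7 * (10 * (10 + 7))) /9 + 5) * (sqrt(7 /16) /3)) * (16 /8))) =0.16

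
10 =10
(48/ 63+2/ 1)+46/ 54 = 683/ 189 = 3.61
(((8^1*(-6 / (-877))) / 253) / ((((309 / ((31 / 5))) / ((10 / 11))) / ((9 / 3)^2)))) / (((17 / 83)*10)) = 370512 / 21368249705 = 0.00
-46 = -46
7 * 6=42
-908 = -908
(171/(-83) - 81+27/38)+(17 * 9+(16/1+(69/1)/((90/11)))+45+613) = 17814193/23655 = 753.08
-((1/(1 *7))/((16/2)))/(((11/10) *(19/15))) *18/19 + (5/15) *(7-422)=-23073535/166782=-138.35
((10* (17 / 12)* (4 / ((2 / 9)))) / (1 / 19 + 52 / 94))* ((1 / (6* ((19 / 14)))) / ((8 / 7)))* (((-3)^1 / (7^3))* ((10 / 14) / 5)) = -11985 / 212072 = -0.06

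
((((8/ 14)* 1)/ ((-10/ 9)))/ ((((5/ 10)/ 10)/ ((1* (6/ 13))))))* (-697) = 301104/ 91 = 3308.84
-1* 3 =-3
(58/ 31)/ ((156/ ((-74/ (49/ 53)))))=-56869/ 59241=-0.96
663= 663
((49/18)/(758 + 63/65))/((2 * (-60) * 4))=-637/85247424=-0.00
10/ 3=3.33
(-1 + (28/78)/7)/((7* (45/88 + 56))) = -3256/1357629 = -0.00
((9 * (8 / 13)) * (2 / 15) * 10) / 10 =48 / 65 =0.74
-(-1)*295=295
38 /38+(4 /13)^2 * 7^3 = 5657 /169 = 33.47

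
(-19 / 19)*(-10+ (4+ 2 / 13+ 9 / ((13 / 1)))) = 67 / 13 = 5.15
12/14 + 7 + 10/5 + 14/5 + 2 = 513/35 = 14.66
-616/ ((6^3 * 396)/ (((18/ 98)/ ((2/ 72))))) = -1/ 21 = -0.05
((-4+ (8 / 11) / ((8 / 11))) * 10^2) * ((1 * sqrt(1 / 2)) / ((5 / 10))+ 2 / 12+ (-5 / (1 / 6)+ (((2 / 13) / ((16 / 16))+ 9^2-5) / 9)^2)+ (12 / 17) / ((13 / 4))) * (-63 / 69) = 6300 * sqrt(2) / 23+ 759860850 / 66079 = 11886.65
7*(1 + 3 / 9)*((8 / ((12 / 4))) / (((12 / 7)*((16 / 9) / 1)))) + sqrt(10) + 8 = sqrt(10) + 97 / 6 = 19.33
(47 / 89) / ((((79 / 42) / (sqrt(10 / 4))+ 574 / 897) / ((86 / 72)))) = -42489877885 / 105867743067+ 99915719813*sqrt(10) / 423470972268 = 0.34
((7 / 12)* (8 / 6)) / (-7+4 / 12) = -0.12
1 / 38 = 0.03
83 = 83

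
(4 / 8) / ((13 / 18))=0.69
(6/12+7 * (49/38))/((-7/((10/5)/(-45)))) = 362/5985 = 0.06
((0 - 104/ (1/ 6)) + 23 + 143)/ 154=-229/ 77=-2.97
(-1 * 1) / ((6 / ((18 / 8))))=-3 / 8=-0.38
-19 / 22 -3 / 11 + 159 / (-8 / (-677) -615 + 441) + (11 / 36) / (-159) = -7609880471 / 3708264780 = -2.05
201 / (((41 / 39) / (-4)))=-31356 / 41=-764.78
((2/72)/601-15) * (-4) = 60.00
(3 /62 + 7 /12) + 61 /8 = 6143 /744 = 8.26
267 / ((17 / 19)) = 5073 / 17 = 298.41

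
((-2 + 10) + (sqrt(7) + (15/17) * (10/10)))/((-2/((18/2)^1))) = -1359/34-9 * sqrt(7)/2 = -51.88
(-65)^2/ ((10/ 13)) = 10985/ 2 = 5492.50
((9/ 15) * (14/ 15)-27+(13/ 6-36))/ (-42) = 9041/ 6300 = 1.44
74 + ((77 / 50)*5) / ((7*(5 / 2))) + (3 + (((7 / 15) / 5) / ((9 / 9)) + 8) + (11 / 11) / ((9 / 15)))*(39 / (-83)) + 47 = 115.44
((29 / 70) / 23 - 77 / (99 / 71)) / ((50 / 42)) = -46.37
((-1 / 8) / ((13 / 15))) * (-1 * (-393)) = -5895 / 104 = -56.68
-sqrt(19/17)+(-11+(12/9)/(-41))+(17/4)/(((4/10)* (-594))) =-2152973/194832-sqrt(323)/17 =-12.11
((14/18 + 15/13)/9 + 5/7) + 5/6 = 25979/14742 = 1.76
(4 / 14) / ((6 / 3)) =1 / 7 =0.14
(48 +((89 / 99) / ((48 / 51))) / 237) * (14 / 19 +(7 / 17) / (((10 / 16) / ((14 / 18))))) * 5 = 163613539663 / 545655528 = 299.85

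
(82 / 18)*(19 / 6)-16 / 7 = 4589 / 378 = 12.14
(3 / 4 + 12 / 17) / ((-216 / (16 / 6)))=-11 / 612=-0.02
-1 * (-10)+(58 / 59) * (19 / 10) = 3501 / 295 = 11.87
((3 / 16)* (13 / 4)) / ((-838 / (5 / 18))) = -65 / 321792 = -0.00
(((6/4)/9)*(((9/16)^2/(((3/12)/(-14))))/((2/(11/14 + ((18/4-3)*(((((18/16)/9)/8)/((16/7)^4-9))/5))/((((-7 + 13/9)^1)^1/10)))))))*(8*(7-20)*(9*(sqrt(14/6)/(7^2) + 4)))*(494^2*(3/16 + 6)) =378010046890042281*sqrt(21)/33908940800 + 1134030140670126843/173004800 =6605991279.58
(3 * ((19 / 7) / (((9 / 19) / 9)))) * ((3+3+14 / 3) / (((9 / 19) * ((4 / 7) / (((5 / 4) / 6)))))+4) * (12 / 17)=1428116 / 1071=1333.44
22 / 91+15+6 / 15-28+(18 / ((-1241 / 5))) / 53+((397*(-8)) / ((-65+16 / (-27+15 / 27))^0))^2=301869686081311 / 29926715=10086963.64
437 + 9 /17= 7438 /17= 437.53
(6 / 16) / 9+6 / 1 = 145 / 24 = 6.04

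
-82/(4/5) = -205/2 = -102.50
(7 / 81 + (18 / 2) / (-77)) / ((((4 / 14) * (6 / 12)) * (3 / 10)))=-1900 / 2673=-0.71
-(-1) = 1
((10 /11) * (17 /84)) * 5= 425 /462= 0.92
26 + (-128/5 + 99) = 497/5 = 99.40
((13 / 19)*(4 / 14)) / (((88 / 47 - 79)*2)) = -611 / 482125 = -0.00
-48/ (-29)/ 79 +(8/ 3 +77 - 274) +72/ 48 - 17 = -2884081/ 13746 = -209.81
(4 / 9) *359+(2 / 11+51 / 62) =985517 / 6138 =160.56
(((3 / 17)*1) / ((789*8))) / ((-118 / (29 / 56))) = -0.00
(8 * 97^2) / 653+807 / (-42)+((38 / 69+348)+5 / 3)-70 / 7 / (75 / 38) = 1391564029 / 3153990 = 441.21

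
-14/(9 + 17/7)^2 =-343/3200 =-0.11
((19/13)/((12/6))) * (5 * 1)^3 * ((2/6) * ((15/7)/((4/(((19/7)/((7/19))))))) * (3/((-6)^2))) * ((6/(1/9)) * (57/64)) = 2199166875/4566016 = 481.64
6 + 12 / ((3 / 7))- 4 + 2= 32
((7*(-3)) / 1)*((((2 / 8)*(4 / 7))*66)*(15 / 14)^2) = -22275 / 98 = -227.30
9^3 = 729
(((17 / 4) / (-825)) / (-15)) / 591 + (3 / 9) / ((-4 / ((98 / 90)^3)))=-127472003 / 1184807250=-0.11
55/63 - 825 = -824.13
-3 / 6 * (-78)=39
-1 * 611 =-611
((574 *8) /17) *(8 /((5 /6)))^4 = 24376246272 /10625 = 2294234.94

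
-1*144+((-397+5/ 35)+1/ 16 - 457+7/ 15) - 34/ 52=-21795923/ 21840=-997.98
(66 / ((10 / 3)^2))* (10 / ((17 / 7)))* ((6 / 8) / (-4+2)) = -6237 / 680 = -9.17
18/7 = 2.57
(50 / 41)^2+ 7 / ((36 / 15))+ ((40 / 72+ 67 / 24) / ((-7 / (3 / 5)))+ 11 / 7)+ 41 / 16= 23301203 / 2824080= 8.25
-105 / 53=-1.98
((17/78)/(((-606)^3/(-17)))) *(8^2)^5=19394461696/1084906953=17.88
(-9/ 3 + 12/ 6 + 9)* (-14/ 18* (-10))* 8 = 4480/ 9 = 497.78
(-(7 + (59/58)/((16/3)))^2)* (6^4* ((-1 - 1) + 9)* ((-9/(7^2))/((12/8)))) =10820529747/188384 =57438.69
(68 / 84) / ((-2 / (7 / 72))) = -17 / 432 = -0.04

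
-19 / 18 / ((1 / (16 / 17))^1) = -152 / 153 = -0.99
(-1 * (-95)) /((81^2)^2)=95 /43046721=0.00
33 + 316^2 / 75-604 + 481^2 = 17409106 / 75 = 232121.41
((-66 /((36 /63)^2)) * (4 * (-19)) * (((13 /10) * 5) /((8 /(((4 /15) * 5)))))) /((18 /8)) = 133133 /18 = 7396.28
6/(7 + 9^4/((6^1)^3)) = 48/299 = 0.16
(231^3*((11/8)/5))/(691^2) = 135590301/19099240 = 7.10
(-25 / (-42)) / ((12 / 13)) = 325 / 504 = 0.64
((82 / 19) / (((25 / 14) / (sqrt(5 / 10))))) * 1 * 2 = 1148 * sqrt(2) / 475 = 3.42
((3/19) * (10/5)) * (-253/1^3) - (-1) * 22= -1100/19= -57.89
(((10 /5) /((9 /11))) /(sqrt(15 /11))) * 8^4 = 90112 * sqrt(165) /135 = 8574.15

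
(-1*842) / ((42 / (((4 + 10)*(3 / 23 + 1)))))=-21892 / 69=-317.28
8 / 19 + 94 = 1794 / 19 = 94.42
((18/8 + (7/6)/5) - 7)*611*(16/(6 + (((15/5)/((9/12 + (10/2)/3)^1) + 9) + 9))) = -4801849/2745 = -1749.31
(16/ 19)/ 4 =4/ 19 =0.21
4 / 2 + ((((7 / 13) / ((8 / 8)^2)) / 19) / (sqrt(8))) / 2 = 7 * sqrt(2) / 1976 + 2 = 2.01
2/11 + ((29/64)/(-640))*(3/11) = 81833/450560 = 0.18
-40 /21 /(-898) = 20 /9429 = 0.00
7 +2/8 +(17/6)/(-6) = 61/9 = 6.78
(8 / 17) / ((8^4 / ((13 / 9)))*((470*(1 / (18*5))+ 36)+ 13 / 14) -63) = 728 / 184810315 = 0.00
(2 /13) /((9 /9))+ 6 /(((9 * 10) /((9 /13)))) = 1 /5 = 0.20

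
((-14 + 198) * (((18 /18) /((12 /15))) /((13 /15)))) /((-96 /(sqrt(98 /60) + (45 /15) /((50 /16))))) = -805 * sqrt(30) /1248 - 69 /26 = -6.19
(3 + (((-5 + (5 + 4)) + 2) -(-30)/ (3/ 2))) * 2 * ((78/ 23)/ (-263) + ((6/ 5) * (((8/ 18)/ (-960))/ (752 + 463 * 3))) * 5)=-1743634541/ 2331163620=-0.75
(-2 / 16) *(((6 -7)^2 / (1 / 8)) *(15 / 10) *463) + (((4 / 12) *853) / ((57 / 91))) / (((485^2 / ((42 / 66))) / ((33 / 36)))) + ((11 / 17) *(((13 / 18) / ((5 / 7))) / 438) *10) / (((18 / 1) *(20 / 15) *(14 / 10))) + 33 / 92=-114759488083631449 / 165326205157200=-694.14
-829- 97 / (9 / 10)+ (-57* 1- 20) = -9124 / 9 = -1013.78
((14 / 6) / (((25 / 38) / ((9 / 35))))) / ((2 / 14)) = 798 / 125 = 6.38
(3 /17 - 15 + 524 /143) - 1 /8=-219455 /19448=-11.28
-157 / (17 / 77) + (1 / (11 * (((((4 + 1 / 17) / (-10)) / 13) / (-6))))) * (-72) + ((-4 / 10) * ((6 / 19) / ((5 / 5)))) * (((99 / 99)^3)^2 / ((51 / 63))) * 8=-1970.23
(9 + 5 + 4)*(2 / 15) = 12 / 5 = 2.40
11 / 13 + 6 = 6.85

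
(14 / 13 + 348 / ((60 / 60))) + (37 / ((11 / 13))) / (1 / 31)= 1704.62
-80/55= -16/11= -1.45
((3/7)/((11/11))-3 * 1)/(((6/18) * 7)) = -54/49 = -1.10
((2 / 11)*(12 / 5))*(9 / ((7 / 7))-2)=168 / 55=3.05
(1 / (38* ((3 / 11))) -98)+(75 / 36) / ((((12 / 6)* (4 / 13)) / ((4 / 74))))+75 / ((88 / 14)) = -31843391 / 371184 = -85.79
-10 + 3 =-7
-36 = -36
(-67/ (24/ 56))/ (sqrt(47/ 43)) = -469 *sqrt(2021)/ 141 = -149.53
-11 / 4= -2.75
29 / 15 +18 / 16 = 367 / 120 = 3.06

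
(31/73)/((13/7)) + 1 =1166/949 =1.23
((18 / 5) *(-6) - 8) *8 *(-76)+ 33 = 90149 / 5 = 18029.80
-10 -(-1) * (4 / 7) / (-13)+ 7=-3.04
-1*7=-7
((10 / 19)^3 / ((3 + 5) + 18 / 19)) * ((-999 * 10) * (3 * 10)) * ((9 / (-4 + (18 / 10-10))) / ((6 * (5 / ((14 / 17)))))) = 629370000 / 6364069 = 98.89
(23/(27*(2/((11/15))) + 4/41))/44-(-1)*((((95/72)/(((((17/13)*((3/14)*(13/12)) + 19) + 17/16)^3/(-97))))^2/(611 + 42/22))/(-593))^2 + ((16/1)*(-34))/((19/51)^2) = -97890986014278559520112904728575586442575456437446560847726877225809/24975341688177145147030357949925440112088634189884474872728250264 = -3919.51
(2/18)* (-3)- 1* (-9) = 8.67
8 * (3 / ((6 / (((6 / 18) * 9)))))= 12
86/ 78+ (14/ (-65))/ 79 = 16943/ 15405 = 1.10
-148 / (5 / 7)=-1036 / 5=-207.20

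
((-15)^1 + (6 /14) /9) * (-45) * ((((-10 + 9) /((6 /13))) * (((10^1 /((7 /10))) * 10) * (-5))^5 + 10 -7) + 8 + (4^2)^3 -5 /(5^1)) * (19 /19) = 31890625000325034942820 /117649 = 271065839916404176.35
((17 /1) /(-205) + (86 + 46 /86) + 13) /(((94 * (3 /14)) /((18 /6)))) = 6136683 /414305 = 14.81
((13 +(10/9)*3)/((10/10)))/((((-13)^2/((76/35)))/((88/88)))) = 532/2535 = 0.21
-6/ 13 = -0.46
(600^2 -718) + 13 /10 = 3592833 /10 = 359283.30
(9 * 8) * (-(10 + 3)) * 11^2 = -113256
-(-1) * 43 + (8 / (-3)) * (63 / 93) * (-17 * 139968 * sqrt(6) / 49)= 43 + 19035648 * sqrt(6) / 217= 214916.85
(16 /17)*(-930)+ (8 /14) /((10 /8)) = -520528 /595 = -874.84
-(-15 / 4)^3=3375 / 64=52.73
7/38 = 0.18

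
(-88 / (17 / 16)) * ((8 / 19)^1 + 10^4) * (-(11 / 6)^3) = 4945612672 / 969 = 5103831.45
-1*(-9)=9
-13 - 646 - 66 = -725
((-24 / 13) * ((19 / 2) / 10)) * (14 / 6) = -266 / 65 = -4.09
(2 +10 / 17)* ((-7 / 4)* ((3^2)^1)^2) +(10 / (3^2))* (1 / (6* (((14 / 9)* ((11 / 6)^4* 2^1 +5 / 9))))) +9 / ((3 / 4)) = -633498051 / 1785119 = -354.88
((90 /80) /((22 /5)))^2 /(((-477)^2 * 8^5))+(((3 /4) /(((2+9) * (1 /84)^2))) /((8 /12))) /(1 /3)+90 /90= 2165.91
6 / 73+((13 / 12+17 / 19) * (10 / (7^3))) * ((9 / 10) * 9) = 1045329 / 1902964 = 0.55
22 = 22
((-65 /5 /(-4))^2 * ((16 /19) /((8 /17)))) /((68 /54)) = 4563 /304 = 15.01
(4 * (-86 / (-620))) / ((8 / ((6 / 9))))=43 / 930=0.05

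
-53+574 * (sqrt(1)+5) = 3391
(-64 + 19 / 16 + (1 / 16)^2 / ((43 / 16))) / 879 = -21607 / 302376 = -0.07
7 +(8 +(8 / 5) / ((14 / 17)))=593 / 35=16.94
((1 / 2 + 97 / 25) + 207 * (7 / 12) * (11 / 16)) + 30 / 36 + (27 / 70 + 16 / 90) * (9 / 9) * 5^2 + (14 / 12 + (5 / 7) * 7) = 10935079 / 100800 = 108.48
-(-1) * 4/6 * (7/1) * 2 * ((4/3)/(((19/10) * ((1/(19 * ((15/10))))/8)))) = 4480/3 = 1493.33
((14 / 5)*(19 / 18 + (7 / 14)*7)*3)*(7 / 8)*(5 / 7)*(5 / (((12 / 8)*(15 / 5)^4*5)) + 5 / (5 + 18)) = 361907 / 67068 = 5.40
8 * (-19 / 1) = -152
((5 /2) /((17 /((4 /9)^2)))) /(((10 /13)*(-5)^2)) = 52 /34425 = 0.00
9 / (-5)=-9 / 5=-1.80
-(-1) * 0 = 0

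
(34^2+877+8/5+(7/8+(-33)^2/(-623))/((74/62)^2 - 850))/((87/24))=41346727760147/73666476135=561.27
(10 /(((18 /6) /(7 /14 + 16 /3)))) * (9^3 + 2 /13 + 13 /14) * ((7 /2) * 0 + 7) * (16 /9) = 186025000 /1053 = 176661.92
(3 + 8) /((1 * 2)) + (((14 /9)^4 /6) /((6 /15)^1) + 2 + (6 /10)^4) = 10.07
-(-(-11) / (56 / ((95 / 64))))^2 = -1092025 / 12845056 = -0.09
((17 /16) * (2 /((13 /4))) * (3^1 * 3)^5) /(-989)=-1003833 /25714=-39.04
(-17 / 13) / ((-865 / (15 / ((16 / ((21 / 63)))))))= 17 / 35984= 0.00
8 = 8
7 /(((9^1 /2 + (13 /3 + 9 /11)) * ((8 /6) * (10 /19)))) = 1881 /1820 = 1.03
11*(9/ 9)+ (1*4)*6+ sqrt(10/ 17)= sqrt(170)/ 17+ 35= 35.77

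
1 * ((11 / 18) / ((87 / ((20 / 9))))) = 110 / 7047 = 0.02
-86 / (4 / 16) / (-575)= 344 / 575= 0.60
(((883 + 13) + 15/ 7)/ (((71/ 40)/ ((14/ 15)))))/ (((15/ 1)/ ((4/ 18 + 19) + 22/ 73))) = 1290293584/ 2099115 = 614.68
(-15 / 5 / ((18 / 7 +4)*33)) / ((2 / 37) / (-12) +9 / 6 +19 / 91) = -70707 / 8710790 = -0.01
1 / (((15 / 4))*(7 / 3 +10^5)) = 4 / 1500035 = 0.00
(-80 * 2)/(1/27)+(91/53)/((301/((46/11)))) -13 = -108623379/25069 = -4332.98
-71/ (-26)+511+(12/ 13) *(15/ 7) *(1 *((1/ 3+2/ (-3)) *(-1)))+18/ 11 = 1033085/ 2002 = 516.03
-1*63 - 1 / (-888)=-55943 / 888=-63.00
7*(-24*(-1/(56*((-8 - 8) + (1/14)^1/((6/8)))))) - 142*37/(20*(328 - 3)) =-270542/271375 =-1.00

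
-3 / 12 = -1 / 4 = -0.25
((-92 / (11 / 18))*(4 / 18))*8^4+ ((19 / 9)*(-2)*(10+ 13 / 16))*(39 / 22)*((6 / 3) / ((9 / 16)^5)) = -272619470848 / 1948617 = -139904.08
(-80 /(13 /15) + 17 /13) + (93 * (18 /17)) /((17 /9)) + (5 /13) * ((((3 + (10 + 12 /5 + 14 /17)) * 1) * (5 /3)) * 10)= 734063 /11271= 65.13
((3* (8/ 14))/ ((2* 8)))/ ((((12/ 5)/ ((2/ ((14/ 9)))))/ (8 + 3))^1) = 495/ 784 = 0.63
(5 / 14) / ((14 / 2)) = 5 / 98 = 0.05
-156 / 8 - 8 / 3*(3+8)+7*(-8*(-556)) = 186523 / 6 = 31087.17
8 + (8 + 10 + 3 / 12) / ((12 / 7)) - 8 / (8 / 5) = 655 / 48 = 13.65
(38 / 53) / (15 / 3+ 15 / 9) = 57 / 530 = 0.11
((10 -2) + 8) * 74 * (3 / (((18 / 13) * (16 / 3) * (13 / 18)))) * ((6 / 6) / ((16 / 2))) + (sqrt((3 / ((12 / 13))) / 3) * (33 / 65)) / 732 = 11 * sqrt(39) / 95160 + 333 / 4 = 83.25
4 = 4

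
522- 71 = 451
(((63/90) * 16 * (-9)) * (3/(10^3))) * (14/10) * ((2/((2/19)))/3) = -8379/3125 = -2.68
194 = 194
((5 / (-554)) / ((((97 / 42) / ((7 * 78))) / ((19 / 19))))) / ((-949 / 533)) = 2350530 / 1961437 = 1.20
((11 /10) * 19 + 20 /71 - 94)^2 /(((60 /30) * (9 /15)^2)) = 2672993401 /362952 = 7364.59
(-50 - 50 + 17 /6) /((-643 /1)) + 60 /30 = 8299 /3858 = 2.15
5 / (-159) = -5 / 159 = -0.03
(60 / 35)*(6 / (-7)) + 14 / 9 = 38 / 441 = 0.09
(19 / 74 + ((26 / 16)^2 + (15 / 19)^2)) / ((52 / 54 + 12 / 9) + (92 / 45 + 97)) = 406298835 / 11695175488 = 0.03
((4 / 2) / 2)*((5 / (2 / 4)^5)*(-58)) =-9280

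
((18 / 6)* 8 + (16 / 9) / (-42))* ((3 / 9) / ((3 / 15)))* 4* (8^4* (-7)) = -370933760 / 81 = -4579429.14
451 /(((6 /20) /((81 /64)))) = 60885 /32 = 1902.66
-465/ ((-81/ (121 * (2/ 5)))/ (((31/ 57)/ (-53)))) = -232562/ 81567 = -2.85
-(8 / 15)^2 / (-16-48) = 1 / 225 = 0.00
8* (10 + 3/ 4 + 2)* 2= 204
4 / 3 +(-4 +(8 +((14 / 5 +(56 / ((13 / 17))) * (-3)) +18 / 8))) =-163261 / 780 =-209.31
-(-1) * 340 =340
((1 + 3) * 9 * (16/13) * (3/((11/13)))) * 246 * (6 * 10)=25505280/11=2318661.82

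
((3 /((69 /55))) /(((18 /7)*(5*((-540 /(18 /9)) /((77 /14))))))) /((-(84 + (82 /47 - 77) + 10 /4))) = 5687 /16878780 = 0.00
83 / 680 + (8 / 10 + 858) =858.92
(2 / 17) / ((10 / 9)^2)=81 / 850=0.10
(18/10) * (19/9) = 19/5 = 3.80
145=145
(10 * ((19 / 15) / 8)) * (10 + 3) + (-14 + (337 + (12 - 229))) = 1519 / 12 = 126.58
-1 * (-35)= 35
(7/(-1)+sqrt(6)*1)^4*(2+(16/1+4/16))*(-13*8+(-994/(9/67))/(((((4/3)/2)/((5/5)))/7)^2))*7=-44694484724.42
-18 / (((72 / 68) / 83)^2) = -1990921 / 18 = -110606.72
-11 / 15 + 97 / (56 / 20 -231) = -19826 / 17115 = -1.16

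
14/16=7/8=0.88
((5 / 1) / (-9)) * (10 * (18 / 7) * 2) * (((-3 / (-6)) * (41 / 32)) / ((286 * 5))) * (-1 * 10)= 0.13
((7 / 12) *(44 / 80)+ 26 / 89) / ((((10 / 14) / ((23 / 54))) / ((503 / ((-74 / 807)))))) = -285223502711 / 142257600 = -2004.98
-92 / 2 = -46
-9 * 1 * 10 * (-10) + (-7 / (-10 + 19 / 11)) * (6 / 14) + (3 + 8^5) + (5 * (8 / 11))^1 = 33708674 / 1001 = 33675.00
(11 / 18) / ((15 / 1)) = 11 / 270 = 0.04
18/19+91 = 1747/19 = 91.95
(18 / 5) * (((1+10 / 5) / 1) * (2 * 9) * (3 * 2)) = 5832 / 5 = 1166.40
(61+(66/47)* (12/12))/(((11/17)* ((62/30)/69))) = 51606135/16027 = 3219.95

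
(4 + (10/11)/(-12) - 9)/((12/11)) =-335/72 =-4.65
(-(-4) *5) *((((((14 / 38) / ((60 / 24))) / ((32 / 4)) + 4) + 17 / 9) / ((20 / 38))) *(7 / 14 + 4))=20203 / 20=1010.15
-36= -36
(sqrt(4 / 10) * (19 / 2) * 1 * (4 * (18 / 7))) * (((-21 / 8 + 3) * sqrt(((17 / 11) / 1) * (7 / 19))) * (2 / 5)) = 6.99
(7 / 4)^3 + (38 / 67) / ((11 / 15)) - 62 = -2635145 / 47168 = -55.87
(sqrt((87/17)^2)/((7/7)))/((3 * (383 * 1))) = 29/6511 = 0.00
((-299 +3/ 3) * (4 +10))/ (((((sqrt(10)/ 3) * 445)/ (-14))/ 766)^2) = -2159088400224/ 990125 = -2180622.04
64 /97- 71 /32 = -4839 /3104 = -1.56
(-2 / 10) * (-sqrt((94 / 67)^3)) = 94 * sqrt(6298) / 22445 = 0.33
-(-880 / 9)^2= -774400 / 81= -9560.49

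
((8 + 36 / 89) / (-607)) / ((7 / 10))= -7480 / 378161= -0.02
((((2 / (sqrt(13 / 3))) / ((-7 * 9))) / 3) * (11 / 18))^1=-11 * sqrt(39) / 22113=-0.00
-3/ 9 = -1/ 3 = -0.33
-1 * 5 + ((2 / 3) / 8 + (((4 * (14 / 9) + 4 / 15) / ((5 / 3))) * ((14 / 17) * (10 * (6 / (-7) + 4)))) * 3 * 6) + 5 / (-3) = 1807.25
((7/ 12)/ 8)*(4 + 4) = 7/ 12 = 0.58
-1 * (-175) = 175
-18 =-18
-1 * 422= -422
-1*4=-4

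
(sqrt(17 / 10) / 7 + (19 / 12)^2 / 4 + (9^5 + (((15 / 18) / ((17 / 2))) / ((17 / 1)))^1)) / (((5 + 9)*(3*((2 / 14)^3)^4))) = 282475249*sqrt(170) / 60 + 19436406140842202575 / 998784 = 19460130969235.54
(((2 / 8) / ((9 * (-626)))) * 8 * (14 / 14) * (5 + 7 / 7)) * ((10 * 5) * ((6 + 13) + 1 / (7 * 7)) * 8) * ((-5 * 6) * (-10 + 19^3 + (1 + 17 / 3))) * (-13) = -43326990.85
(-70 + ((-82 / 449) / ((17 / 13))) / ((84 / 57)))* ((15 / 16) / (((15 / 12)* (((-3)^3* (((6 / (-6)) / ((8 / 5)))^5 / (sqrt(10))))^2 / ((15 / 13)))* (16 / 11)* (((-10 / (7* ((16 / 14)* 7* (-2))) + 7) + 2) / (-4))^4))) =-2.36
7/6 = 1.17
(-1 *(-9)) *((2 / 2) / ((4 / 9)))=81 / 4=20.25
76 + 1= 77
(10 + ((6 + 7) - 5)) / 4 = 9 / 2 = 4.50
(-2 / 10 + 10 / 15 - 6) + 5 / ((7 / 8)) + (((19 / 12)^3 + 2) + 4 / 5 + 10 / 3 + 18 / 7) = 777473 / 60480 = 12.86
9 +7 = 16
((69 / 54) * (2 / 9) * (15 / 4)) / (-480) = -23 / 10368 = -0.00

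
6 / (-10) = -3 / 5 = -0.60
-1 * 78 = -78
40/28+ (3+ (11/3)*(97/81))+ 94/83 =1405060/141183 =9.95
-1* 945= -945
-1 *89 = -89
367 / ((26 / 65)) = 1835 / 2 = 917.50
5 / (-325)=-1 / 65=-0.02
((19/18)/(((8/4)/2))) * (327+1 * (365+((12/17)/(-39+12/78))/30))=94062901/128775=730.44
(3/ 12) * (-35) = -35/ 4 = -8.75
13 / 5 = 2.60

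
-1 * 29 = -29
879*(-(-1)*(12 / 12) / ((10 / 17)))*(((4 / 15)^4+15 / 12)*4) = 1265916169 / 168750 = 7501.73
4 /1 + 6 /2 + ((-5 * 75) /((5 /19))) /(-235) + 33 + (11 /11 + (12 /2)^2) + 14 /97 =379346 /4559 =83.21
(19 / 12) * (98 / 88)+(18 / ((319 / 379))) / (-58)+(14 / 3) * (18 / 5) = 40396247 / 2220240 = 18.19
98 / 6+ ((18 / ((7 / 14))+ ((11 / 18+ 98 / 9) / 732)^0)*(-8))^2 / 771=33403 / 257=129.97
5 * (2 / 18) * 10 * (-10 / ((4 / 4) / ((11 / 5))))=-1100 / 9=-122.22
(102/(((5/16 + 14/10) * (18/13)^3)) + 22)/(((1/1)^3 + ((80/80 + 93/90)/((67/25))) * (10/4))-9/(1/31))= -396474376/2463389739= -0.16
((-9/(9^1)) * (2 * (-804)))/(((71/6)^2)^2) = 0.08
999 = 999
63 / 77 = 9 / 11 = 0.82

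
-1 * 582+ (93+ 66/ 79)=-38565/ 79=-488.16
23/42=0.55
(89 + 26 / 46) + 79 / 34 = 91.89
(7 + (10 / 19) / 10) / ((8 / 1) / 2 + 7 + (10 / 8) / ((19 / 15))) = 536 / 911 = 0.59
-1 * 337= -337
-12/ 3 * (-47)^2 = -8836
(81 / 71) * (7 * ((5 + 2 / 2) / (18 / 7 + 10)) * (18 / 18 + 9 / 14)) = 39123 / 6248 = 6.26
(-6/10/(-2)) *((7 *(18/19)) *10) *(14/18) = 294/19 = 15.47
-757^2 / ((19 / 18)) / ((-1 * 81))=1146098 / 171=6702.33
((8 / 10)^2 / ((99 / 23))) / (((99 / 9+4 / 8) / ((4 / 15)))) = 128 / 37125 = 0.00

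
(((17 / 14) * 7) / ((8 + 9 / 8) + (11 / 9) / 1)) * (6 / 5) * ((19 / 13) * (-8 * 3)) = -1674432 / 48425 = -34.58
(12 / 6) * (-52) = -104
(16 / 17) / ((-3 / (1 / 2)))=-8 / 51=-0.16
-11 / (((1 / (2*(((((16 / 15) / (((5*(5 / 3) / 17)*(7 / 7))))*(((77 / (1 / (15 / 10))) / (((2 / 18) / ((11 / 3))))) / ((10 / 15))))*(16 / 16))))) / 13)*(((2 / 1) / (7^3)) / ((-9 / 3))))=228827122524 / 125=1830616980.19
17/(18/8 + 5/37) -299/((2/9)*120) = -115361/28240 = -4.09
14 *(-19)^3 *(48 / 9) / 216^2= -48013 / 4374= -10.98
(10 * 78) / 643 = 780 / 643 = 1.21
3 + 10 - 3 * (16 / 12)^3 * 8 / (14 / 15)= -47.95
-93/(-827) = 93/827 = 0.11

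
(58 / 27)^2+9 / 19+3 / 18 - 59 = -1488847 / 27702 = -53.75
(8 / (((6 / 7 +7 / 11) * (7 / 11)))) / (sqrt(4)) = 484 / 115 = 4.21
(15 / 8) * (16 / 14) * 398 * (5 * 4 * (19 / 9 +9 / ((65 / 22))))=3430760 / 39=87968.21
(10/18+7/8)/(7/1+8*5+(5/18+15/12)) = 103/3494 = 0.03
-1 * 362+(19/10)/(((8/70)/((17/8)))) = -20907/64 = -326.67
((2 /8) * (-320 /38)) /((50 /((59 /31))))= -236 /2945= -0.08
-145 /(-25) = 29 /5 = 5.80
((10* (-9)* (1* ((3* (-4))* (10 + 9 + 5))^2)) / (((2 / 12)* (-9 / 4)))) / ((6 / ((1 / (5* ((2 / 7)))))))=2322432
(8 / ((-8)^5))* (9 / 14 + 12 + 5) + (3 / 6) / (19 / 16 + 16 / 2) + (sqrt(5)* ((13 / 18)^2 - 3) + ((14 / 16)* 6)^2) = 33251773 / 1204224 - 803* sqrt(5) / 324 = 22.07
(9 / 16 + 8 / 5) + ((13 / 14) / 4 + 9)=6381 / 560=11.39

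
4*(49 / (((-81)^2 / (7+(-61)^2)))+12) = 1045616 / 6561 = 159.37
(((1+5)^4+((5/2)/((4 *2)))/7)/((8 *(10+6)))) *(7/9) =7.88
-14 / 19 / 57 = -14 / 1083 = -0.01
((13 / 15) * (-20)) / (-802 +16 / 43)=1118 / 51705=0.02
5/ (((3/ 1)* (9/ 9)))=5/ 3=1.67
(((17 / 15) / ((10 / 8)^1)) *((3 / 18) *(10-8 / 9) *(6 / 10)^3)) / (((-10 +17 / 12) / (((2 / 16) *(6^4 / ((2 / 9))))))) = -8129808 / 321875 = -25.26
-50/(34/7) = -175/17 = -10.29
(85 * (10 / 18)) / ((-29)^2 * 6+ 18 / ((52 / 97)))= 0.01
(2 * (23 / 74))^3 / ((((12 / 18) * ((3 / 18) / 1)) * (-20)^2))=0.01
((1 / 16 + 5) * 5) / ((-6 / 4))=-135 / 8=-16.88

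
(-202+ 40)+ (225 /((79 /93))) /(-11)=-161703 /869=-186.08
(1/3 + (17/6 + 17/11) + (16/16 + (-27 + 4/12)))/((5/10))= -461/11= -41.91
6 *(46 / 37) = 276 / 37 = 7.46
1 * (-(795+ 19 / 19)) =-796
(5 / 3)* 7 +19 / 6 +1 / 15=14.90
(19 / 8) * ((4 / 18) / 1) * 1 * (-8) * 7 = -266 / 9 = -29.56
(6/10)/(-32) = -3/160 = -0.02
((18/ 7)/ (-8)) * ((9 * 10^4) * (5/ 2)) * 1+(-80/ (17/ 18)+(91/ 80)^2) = -55143526561/ 761600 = -72404.84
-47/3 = -15.67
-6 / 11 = -0.55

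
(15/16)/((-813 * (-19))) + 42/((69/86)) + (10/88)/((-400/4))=2727678189/52107880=52.35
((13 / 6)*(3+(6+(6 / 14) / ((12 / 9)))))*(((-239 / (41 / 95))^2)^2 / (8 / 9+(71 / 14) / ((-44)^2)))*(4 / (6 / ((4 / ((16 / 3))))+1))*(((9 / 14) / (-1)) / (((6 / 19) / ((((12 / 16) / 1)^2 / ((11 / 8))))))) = -116974360050206261996250 / 148332672173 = -788594706321.88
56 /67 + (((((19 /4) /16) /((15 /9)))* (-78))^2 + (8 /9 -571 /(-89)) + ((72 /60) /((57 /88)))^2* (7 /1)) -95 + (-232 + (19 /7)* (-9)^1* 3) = -607851085970147 /3471782630400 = -175.08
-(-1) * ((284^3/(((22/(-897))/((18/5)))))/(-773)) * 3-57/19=13048751.01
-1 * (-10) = 10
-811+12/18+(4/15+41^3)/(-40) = -506673/200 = -2533.36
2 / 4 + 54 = 54.50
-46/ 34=-23/ 17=-1.35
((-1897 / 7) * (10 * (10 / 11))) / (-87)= 27100 / 957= 28.32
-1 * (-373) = 373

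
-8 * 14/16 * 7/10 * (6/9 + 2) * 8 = -1568/15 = -104.53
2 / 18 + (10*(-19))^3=-61730999 / 9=-6858999.89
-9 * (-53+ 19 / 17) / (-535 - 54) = -7938 / 10013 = -0.79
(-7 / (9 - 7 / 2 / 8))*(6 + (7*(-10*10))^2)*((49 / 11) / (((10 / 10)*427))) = -34924064 / 8357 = -4179.02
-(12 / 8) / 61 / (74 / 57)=-0.02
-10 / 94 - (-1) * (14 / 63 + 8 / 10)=1937 / 2115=0.92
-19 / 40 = -0.48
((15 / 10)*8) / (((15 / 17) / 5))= 68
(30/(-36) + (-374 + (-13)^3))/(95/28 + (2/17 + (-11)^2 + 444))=-3672578/811833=-4.52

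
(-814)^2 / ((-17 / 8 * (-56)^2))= -165649 / 1666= -99.43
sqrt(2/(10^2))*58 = 29*sqrt(2)/5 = 8.20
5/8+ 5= 45/8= 5.62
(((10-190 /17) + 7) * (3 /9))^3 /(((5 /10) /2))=143748 /4913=29.26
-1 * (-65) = 65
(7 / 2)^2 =49 / 4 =12.25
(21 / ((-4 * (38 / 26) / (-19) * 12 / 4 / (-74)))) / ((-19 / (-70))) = -117845 / 19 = -6202.37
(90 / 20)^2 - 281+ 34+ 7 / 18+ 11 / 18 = -903 / 4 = -225.75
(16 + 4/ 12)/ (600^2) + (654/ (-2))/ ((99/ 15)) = -588599461/ 11880000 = -49.55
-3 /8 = -0.38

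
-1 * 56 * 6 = -336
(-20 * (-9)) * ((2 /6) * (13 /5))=156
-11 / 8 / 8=-11 / 64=-0.17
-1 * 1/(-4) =1/4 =0.25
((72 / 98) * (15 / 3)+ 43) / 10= 2287 / 490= 4.67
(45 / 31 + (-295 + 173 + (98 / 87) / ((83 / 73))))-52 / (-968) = -6473760863 / 54171942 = -119.50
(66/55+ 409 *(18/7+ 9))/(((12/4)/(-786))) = -43409994/35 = -1240285.54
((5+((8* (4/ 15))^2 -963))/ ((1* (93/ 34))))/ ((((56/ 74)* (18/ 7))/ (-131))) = 8838363937/ 376650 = 23465.72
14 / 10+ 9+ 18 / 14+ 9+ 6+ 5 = 1109 / 35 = 31.69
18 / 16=9 / 8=1.12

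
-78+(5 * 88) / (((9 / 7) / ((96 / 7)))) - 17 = 13795 / 3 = 4598.33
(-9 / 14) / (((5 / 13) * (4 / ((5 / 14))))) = -117 / 784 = -0.15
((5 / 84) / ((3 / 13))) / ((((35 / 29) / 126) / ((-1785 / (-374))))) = 5655 / 44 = 128.52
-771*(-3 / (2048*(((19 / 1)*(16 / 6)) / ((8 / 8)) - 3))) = 0.02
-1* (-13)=13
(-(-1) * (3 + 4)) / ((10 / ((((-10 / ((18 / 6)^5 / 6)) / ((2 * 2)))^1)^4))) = 875 / 86093442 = 0.00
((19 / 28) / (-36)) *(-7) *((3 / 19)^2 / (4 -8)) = -1 / 1216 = -0.00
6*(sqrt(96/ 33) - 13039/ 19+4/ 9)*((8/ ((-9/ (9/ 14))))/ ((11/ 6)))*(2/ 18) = 142.15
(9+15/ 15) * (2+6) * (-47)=-3760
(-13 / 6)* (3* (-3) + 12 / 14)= 247 / 14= 17.64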